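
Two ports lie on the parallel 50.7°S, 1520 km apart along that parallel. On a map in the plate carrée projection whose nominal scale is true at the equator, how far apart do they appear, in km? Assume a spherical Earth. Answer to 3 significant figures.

For the equirectangular projection with φ₀ = 0 (plate carrée), h = 1 along meridians and k = sec φ along parallels.
Along the parallel, k = sec 50.7° = 1/0.6334 = 1.579.
Map distance = 1520 × 1.579 ≈ 2400 km.

2400 km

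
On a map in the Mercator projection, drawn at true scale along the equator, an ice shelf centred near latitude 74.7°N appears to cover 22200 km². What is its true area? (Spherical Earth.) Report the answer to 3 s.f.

1550 km²

For Mercator, h = k = sec φ (a conformal cylindrical projection has a single point scale, 1/cos φ).
Areal scale = k² = sec²φ = 1/cos²(74.7°) = 1/0.2639² = 14.36.
True area = apparent / (areal scale) = 22200 / 14.36 ≈ 1550 km².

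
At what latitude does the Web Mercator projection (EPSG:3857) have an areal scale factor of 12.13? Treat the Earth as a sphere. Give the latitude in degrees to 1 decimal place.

73.3°

Mercator areal scale is sec²φ.
sec²φ = 12.13  ⇒  cos²φ = 0.08244  ⇒  cos φ = 0.2871.
φ = arccos(0.2871) ≈ 73.3°.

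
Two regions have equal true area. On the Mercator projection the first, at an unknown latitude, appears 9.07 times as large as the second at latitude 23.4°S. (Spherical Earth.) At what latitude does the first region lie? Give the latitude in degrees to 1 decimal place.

72.3°

Mercator areal scale is sec²φ, so apparent-area ratio = sec²φ₁ / sec²φ₂ = cos²φ₂ / cos²φ₁.
cos²φ₂ / cos²φ₁ = 9.07  ⇒  cos φ₁ = cos 23.4° / √9.07 = 0.9178/3.012 = 0.3047.
φ₁ = arccos(0.3047) ≈ 72.3°.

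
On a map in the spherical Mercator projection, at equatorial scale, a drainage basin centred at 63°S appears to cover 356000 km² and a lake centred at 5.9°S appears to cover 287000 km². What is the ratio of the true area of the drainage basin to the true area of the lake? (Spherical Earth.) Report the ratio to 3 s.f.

Since Mercator area scale is 1/cos²φ, the true area equals the apparent area multiplied by cos²φ.
True area of drainage basin: 356000 × cos²(63°) = 356000 × 0.2061 = 73370 km².
True area of lake: 287000 × cos²(5.9°) = 287000 × 0.9894 = 284000 km².
Ratio = 73370 / 284000 ≈ 0.258.

0.258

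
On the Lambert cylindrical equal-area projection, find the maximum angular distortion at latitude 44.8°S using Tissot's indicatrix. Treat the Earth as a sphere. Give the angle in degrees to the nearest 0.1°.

The Lambert cylindrical equal-area projection is the cylindrical equal-area projection with its standard parallel at the equator (φ₀ = 0). For cylindrical equal-area with standard parallel φ₀, h = cos φ / cos φ₀ and k = cos φ₀ / cos φ, so h·k = 1.
At 44.8°: h = 0.7096, k = 1.409; principal scales a = 1.409, b = 0.7096.
sin(ω/2) = (a − b)/(a + b) = 0.6997/2.119 = 0.3302, so ω = 2 arcsin(0.3302) ≈ 38.6°.

38.6°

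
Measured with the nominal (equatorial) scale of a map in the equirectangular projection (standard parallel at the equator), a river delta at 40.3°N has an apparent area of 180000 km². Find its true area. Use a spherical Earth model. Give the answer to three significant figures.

137000 km²

Plate carrée maps x = Rλ, y = Rφ. The meridian scale is h = 1 and the parallel scale is k = 1/cos φ = sec φ.
Areal scale = h·k = 1 × sec φ; at 40.3°, h = 1.000, k = 1.311, so h·k = 1.311.
True area = apparent / (areal scale) = 180000 / 1.311 ≈ 137000 km².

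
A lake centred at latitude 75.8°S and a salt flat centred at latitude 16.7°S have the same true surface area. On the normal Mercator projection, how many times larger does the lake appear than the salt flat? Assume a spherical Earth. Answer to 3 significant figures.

Mercator is conformal with k = sec φ, so areal scale = k² = sec²φ.
At 75.8°: sec²(75.8°) = 1/0.2453² = 16.62.
At 16.7°: sec²(16.7°) = 1/0.9578² = 1.090.
Ratio = 16.62/1.090 = cos²(16.7°)/cos²(75.8°) ≈ 15.2.

15.2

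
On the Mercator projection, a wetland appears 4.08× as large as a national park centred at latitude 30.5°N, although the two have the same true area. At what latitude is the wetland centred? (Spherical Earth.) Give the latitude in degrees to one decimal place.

64.7°

For equal true areas on Mercator, apparent areas scale as sec²φ, so the ratio is cos²φ₂ / cos²φ₁.
cos²φ₂ / cos²φ₁ = 4.08  ⇒  cos φ₁ = cos 30.5° / √4.08 = 0.8616/2.020 = 0.4266.
φ₁ = arccos(0.4266) ≈ 64.7°.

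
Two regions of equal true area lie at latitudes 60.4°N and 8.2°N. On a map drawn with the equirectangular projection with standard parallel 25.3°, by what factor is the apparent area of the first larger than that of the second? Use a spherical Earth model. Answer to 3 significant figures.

2.00

The equidistant cylindrical projection with φ₀ = 25.3° has h = 1 (meridians true) and k = cos φ₀ / cos φ along parallels.
Areal scale at 60.4°: h·k = 1.000 × 1.830 = 1.830.
Areal scale at 8.2°: h·k = 1.000 × 0.9134 = 0.9134.
Ratio = 1.830/0.9134 ≈ 2.00.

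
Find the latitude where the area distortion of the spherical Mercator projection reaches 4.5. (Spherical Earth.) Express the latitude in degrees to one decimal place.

Mercator areal scale is sec²φ.
sec²φ = 4.5  ⇒  cos²φ = 0.2222  ⇒  cos φ = 0.4714.
φ = arccos(0.4714) ≈ 61.9°.

61.9°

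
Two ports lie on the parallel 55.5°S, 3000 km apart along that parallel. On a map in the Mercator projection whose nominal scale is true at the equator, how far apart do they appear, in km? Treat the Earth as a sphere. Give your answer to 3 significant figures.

Mercator is conformal, so the point scale is isotropic: h = k = sec φ = 1/cos φ.
Along the parallel, k = sec 55.5° = 1/0.5664 = 1.766.
Map distance = 3000 × 1.766 ≈ 5300 km.

5300 km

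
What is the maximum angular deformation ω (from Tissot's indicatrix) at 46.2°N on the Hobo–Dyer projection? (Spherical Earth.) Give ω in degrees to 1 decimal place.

15.6°

Hobo–Dyer is a cylindrical equal-area projection with standard parallels at ±37.5°. For cylindrical equal-area with standard parallel φ₀, h = cos φ / cos φ₀ and k = cos φ₀ / cos φ, so h·k = 1.
At 46.2°: h = 0.8724, k = 1.146; principal scales a = 1.146, b = 0.8724.
sin(ω/2) = (a − b)/(a + b) = 0.2738/2.019 = 0.1356, so ω = 2 arcsin(0.1356) ≈ 15.6°.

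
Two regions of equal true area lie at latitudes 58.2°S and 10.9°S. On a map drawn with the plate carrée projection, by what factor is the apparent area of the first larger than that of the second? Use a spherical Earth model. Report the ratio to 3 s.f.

1.86

In the plate carrée (x = Rλ, y = Rφ), meridians are true-scale (h = 1) and parallels are stretched by k = sec φ.
Areal scale at 58.2°: h·k = 1.000 × 1.898 = 1.898.
Areal scale at 10.9°: h·k = 1.000 × 1.018 = 1.018.
Ratio = 1.898/1.018 ≈ 1.86.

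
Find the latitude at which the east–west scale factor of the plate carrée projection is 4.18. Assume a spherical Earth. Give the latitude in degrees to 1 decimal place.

76.2°

Plate carrée: h = 1, k = sec φ along parallels.
sec φ = 4.18  ⇒  cos φ = 0.2392  ⇒  φ ≈ 76.2°.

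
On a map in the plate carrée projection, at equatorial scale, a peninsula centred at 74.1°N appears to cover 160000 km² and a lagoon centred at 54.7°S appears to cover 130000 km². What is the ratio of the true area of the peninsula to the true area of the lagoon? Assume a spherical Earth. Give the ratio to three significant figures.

On the plate carrée, areal scale = h·k = 1 × sec φ, so true area = apparent × cos φ.
True area of peninsula: 160000 × cos(74.1°) = 160000 × 0.2740 = 43830 km².
True area of lagoon: 130000 × cos(54.7°) = 130000 × 0.5779 = 75120 km².
Ratio = 43830 / 75120 ≈ 0.584.

0.584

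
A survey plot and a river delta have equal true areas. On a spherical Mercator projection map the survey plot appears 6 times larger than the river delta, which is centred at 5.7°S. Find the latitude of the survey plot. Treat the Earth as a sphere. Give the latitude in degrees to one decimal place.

Mercator areal scale is sec²φ, so apparent-area ratio = sec²φ₁ / sec²φ₂ = cos²φ₂ / cos²φ₁.
cos²φ₂ / cos²φ₁ = 6  ⇒  cos φ₁ = cos 5.7° / √6 = 0.9951/2.449 = 0.4062.
φ₁ = arccos(0.4062) ≈ 66.0°.

66.0°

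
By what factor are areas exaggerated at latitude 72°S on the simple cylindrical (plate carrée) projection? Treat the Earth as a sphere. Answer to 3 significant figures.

For the equirectangular projection with φ₀ = 0 (plate carrée), h = 1 along meridians and k = sec φ along parallels.
Areal scale = h·k = 1 × sec φ; at 72°, h = 1.000, k = 3.236, so h·k = 3.236.

3.24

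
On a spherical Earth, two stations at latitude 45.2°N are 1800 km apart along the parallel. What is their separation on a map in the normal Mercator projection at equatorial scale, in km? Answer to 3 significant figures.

2550 km

Mercator is conformal, so the point scale is isotropic: h = k = sec φ = 1/cos φ.
Along the parallel, k = sec 45.2° = 1/0.7046 = 1.419.
Map distance = 1800 × 1.419 ≈ 2550 km.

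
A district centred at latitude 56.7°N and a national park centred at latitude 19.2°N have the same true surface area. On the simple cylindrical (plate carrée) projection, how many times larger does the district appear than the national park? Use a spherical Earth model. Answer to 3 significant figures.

1.72

Plate carrée maps x = Rλ, y = Rφ. The meridian scale is h = 1 and the parallel scale is k = 1/cos φ = sec φ.
Areal scale at 56.7°: h·k = 1.000 × 1.821 = 1.821.
Areal scale at 19.2°: h·k = 1.000 × 1.059 = 1.059.
Ratio = 1.821/1.059 ≈ 1.72.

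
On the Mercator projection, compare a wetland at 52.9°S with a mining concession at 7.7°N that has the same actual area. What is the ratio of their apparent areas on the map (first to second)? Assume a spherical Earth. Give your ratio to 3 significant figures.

Mercator is conformal with k = sec φ, so areal scale = k² = sec²φ.
At 52.9°: sec²(52.9°) = 1/0.6032² = 2.748.
At 7.7°: sec²(7.7°) = 1/0.9910² = 1.018.
Ratio = 2.748/1.018 = cos²(7.7°)/cos²(52.9°) ≈ 2.70.

2.70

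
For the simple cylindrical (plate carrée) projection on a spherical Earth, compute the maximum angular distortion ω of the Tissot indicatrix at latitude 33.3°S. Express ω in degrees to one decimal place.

For the equirectangular projection with φ₀ = 0 (plate carrée), h = 1 along meridians and k = sec φ along parallels.
At 33.3°: h = 1.000, k = 1.196; principal scales a = 1.196, b = 1.000.
sin(ω/2) = (a − b)/(a + b) = 0.1964/2.196 = 0.08944, so ω = 2 arcsin(0.08944) ≈ 10.3°.

10.3°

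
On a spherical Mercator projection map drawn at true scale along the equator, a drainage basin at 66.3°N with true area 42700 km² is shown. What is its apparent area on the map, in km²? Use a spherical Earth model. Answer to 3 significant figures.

264000 km²

For Mercator, h = k = sec φ (a conformal cylindrical projection has a single point scale, 1/cos φ).
Areal scale = k² = sec²φ = 1/cos²(66.3°) = 1/0.4019² = 6.190.
Apparent area = 42700 × 6.190 ≈ 264000 km².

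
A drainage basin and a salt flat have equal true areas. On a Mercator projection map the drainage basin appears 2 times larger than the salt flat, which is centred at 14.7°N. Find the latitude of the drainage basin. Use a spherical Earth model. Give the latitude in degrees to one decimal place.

For equal true areas on Mercator, apparent areas scale as sec²φ, so the ratio is cos²φ₂ / cos²φ₁.
cos²φ₂ / cos²φ₁ = 2  ⇒  cos φ₁ = cos 14.7° / √2 = 0.9673/1.414 = 0.6840.
φ₁ = arccos(0.6840) ≈ 46.8°.

46.8°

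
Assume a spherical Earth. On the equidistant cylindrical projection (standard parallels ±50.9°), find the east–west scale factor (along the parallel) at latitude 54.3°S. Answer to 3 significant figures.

1.08

In the equirectangular projection with standard parallel φ₀ = 50.9° (x = Rλ cos φ₀, y = Rφ), meridians are true-scale (h = 1) and the parallel scale is k = cos φ₀ / cos φ.
k = cos 50.9° / cos 54.3° = 0.6307/0.5835 = 1.081.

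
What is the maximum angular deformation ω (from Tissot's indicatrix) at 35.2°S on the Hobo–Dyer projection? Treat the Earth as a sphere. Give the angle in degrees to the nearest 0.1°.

Hobo–Dyer is a cylindrical equal-area projection with standard parallels at ±37.5°. A cylindrical equal-area projection with standard parallel φ₀ has meridian scale h = cos φ / cos φ₀ and parallel scale k = cos φ₀ / cos φ (so areas are preserved, h·k = 1).
At 35.2°: h = 1.030, k = 0.9709; principal scales a = 1.030, b = 0.9709.
sin(ω/2) = (a − b)/(a + b) = 0.05910/2.001 = 0.02954, so ω = 2 arcsin(0.02954) ≈ 3.4°.

3.4°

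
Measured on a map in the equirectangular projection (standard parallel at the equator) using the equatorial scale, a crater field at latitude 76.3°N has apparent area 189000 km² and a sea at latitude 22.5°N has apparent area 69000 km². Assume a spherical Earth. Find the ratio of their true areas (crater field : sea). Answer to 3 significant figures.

0.702

On the plate carrée, areal scale = h·k = 1 × sec φ, so true area = apparent × cos φ.
True area of crater field: 189000 × cos(76.3°) = 189000 × 0.2368 = 44760 km².
True area of sea: 69000 × cos(22.5°) = 69000 × 0.9239 = 63750 km².
Ratio = 44760 / 63750 ≈ 0.702.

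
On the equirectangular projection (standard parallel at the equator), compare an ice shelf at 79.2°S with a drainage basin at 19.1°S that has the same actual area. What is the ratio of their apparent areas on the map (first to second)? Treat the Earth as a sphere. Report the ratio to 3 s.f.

5.04

Plate carrée maps x = Rλ, y = Rφ. The meridian scale is h = 1 and the parallel scale is k = 1/cos φ = sec φ.
Areal scale at 79.2°: h·k = 1.000 × 5.337 = 5.337.
Areal scale at 19.1°: h·k = 1.000 × 1.058 = 1.058.
Ratio = 5.337/1.058 ≈ 5.04.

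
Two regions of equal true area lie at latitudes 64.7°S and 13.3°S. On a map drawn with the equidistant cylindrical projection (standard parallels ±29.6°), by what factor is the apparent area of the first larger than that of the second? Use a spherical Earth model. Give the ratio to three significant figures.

The equidistant cylindrical projection with φ₀ = 29.6° has h = 1 (meridians true) and k = cos φ₀ / cos φ along parallels.
Areal scale at 64.7°: h·k = 1.000 × 2.035 = 2.035.
Areal scale at 13.3°: h·k = 1.000 × 0.8935 = 0.8935.
Ratio = 2.035/0.8935 ≈ 2.28.

2.28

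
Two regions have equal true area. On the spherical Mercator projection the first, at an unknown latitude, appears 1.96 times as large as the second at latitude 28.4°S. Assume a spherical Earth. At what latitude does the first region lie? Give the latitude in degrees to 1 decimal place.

On Mercator, (apparent₁)/(apparent₂) = sec²φ₁ / sec²φ₂ when true areas are equal.
cos²φ₂ / cos²φ₁ = 1.96  ⇒  cos φ₁ = cos 28.4° / √1.96 = 0.8796/1.400 = 0.6283.
φ₁ = arccos(0.6283) ≈ 51.1°.

51.1°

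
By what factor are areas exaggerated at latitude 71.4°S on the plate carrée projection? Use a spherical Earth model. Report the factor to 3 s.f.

Plate carrée maps x = Rλ, y = Rφ. The meridian scale is h = 1 and the parallel scale is k = 1/cos φ = sec φ.
Areal scale = h·k = 1 × sec φ; at 71.4°, h = 1.000, k = 3.135, so h·k = 3.135.

3.14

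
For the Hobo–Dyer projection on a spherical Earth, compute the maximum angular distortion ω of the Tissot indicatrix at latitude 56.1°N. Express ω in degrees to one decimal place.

The Hobo–Dyer projection is cylindrical equal-area with φ₀ = 37.5°. A cylindrical equal-area projection with standard parallel φ₀ has meridian scale h = cos φ / cos φ₀ and parallel scale k = cos φ₀ / cos φ (so areas are preserved, h·k = 1).
At 56.1°: h = 0.7030, k = 1.422; principal scales a = 1.422, b = 0.7030.
sin(ω/2) = (a − b)/(a + b) = 0.7194/2.125 = 0.3385, so ω = 2 arcsin(0.3385) ≈ 39.6°.

39.6°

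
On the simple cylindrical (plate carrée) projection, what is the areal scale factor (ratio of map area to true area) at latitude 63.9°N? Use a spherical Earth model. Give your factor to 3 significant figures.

2.27

For the equirectangular projection with φ₀ = 0 (plate carrée), h = 1 along meridians and k = sec φ along parallels.
Areal scale = h·k = 1 × sec φ; at 63.9°, h = 1.000, k = 2.273, so h·k = 2.273.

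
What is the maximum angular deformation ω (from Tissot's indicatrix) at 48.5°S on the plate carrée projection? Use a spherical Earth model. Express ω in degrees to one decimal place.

In the plate carrée (x = Rλ, y = Rφ), meridians are true-scale (h = 1) and parallels are stretched by k = sec φ.
At 48.5°: h = 1.000, k = 1.509; principal scales a = 1.509, b = 1.000.
sin(ω/2) = (a − b)/(a + b) = 0.5092/2.509 = 0.2029, so ω = 2 arcsin(0.2029) ≈ 23.4°.

23.4°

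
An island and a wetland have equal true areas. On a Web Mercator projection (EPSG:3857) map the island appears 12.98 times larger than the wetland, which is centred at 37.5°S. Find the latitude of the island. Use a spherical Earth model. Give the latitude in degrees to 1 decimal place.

On Mercator, (apparent₁)/(apparent₂) = sec²φ₁ / sec²φ₂ when true areas are equal.
cos²φ₂ / cos²φ₁ = 12.98  ⇒  cos φ₁ = cos 37.5° / √12.98 = 0.7934/3.603 = 0.2202.
φ₁ = arccos(0.2202) ≈ 77.3°.

77.3°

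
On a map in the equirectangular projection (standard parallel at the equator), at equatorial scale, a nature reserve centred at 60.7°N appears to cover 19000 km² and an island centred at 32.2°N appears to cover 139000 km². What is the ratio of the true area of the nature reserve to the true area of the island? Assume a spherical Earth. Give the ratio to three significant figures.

0.0791

On the plate carrée, areal scale = h·k = 1 × sec φ, so true area = apparent × cos φ.
True area of nature reserve: 19000 × cos(60.7°) = 19000 × 0.4894 = 9298 km².
True area of island: 139000 × cos(32.2°) = 139000 × 0.8462 = 117600 km².
Ratio = 9298 / 117600 ≈ 0.0791.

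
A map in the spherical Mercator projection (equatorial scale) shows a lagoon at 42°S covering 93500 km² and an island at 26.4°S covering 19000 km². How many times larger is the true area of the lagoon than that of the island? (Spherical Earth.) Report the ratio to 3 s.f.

Since Mercator area scale is 1/cos²φ, the true area equals the apparent area multiplied by cos²φ.
True area of lagoon: 93500 × cos²(42°) = 93500 × 0.5523 = 51640 km².
True area of island: 19000 × cos²(26.4°) = 19000 × 0.8023 = 15240 km².
Ratio = 51640 / 15240 ≈ 3.39.

3.39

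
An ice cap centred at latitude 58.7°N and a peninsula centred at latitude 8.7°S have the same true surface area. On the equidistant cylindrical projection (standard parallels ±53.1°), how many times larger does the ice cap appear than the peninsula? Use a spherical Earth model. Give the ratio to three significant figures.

With standard parallel φ₀ = 53.1°, the equirectangular projection gives x = Rλ cos φ₀, y = Rφ, so h = 1 and k = cos 53.1° / cos φ.
Areal scale at 58.7°: h·k = 1.000 × 1.156 = 1.156.
Areal scale at 8.7°: h·k = 1.000 × 0.6074 = 0.6074.
Ratio = 1.156/0.6074 ≈ 1.90.

1.90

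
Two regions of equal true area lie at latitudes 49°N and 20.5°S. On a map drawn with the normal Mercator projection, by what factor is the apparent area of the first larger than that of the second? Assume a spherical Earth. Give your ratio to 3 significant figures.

On Mercator, area is exaggerated by sec²φ = 1/cos²φ.
At 49°: sec²(49°) = 1/0.6561² = 2.323.
At 20.5°: sec²(20.5°) = 1/0.9367² = 1.140.
Ratio = 2.323/1.140 = cos²(20.5°)/cos²(49°) ≈ 2.04.

2.04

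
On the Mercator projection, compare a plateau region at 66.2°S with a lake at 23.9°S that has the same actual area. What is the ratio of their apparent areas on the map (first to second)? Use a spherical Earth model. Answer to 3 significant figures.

On Mercator, area is exaggerated by sec²φ = 1/cos²φ.
At 66.2°: sec²(66.2°) = 1/0.4035² = 6.141.
At 23.9°: sec²(23.9°) = 1/0.9143² = 1.196.
Ratio = 6.141/1.196 = cos²(23.9°)/cos²(66.2°) ≈ 5.13.

5.13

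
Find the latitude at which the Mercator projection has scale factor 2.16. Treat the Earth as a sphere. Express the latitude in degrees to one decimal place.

62.4°

Mercator scale is k = sec φ = 1/cos φ.
1/cos φ = 2.16  ⇒  cos φ = 0.4630  ⇒  φ = arccos(0.4630) ≈ 62.4°.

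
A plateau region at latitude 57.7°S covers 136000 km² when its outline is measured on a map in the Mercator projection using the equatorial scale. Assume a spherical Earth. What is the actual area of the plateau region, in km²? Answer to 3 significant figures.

38800 km²

Mercator is conformal, so the point scale is isotropic: h = k = sec φ = 1/cos φ.
Areal scale = k² = sec²φ = 1/cos²(57.7°) = 1/0.5344² = 3.502.
True area = apparent / (areal scale) = 136000 / 3.502 ≈ 38800 km².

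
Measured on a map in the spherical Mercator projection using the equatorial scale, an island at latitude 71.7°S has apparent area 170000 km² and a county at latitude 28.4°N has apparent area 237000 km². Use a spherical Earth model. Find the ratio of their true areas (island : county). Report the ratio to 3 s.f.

0.0914

On Mercator the areal scale is sec²φ, so true area = apparent × cos²φ.
True area of island: 170000 × cos²(71.7°) = 170000 × 0.09859 = 16760 km².
True area of county: 237000 × cos²(28.4°) = 237000 × 0.7738 = 183400 km².
Ratio = 16760 / 183400 ≈ 0.0914.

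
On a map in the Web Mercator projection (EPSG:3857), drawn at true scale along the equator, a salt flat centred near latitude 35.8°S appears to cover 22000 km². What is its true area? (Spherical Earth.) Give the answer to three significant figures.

14500 km²

Mercator is conformal, so the point scale is isotropic: h = k = sec φ = 1/cos φ.
Areal scale = k² = sec²φ = 1/cos²(35.8°) = 1/0.8111² = 1.520.
True area = apparent / (areal scale) = 22000 / 1.520 ≈ 14500 km².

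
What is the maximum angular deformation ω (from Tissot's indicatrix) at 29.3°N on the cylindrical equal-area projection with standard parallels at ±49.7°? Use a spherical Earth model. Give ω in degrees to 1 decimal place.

33.7°

Cylindrical equal-area (φ₀ = 49.7°): h = cos φ / cos 49.7° along meridians, k = cos 49.7° / cos φ along parallels; h·k = 1.
At 29.3°: h = 1.348, k = 0.7417; principal scales a = 1.348, b = 0.7417.
sin(ω/2) = (a − b)/(a + b) = 0.6066/2.090 = 0.2903, so ω = 2 arcsin(0.2903) ≈ 33.7°.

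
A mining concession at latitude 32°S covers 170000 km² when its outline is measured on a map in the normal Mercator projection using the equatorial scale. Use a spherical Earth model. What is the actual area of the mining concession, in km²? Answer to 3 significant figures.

122000 km²

The Mercator projection is conformal; its linear scale factor is the same in every direction and equals sec φ = 1/cos φ.
Areal scale = k² = sec²φ = 1/cos²(32°) = 1/0.8480² = 1.390.
True area = apparent / (areal scale) = 170000 / 1.390 ≈ 122000 km².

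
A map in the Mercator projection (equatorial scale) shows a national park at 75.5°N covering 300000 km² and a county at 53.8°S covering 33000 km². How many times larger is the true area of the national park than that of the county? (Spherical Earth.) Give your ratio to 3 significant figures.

On Mercator the areal scale is sec²φ, so true area = apparent × cos²φ.
True area of national park: 300000 × cos²(75.5°) = 300000 × 0.06269 = 18810 km².
True area of county: 33000 × cos²(53.8°) = 33000 × 0.3488 = 11510 km².
Ratio = 18810 / 11510 ≈ 1.63.

1.63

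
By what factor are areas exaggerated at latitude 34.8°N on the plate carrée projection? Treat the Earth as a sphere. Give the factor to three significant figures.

1.22

For the equirectangular projection with φ₀ = 0 (plate carrée), h = 1 along meridians and k = sec φ along parallels.
Areal scale = h·k = 1 × sec φ; at 34.8°, h = 1.000, k = 1.218, so h·k = 1.218.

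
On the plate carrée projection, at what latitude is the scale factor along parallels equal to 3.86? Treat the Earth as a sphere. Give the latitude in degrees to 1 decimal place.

75.0°

Plate carrée: h = 1, k = sec φ along parallels.
sec φ = 3.86  ⇒  cos φ = 0.2591  ⇒  φ ≈ 75.0°.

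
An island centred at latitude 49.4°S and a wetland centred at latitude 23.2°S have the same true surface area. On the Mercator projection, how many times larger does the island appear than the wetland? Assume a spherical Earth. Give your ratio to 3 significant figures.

Mercator areal scale is sec²φ.
At 49.4°: sec²(49.4°) = 1/0.6508² = 2.361.
At 23.2°: sec²(23.2°) = 1/0.9191² = 1.184.
Ratio = 2.361/1.184 = cos²(23.2°)/cos²(49.4°) ≈ 1.99.

1.99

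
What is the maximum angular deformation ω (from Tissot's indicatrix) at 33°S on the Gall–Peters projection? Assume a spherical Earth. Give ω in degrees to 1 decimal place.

19.5°

Gall–Peters is a cylindrical equal-area projection with standard parallels at ±45°. For cylindrical equal-area with standard parallel φ₀, h = cos φ / cos φ₀ and k = cos φ₀ / cos φ, so h·k = 1.
At 33°: h = 1.186, k = 0.8431; principal scales a = 1.186, b = 0.8431.
sin(ω/2) = (a − b)/(a + b) = 0.3429/2.029 = 0.1690, so ω = 2 arcsin(0.1690) ≈ 19.5°.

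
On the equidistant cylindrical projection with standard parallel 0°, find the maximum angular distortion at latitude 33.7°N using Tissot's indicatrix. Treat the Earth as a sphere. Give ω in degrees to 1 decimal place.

10.5°

In the plate carrée (x = Rλ, y = Rφ), meridians are true-scale (h = 1) and parallels are stretched by k = sec φ.
At 33.7°: h = 1.000, k = 1.202; principal scales a = 1.202, b = 1.000.
sin(ω/2) = (a − b)/(a + b) = 0.2020/2.202 = 0.09173, so ω = 2 arcsin(0.09173) ≈ 10.5°.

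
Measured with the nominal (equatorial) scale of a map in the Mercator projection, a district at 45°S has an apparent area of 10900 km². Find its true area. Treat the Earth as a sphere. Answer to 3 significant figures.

5450 km²

The Mercator projection is conformal; its linear scale factor is the same in every direction and equals sec φ = 1/cos φ.
Areal scale = k² = sec²φ = 1/cos²(45°) = 1/0.7071² = 2.000.
True area = apparent / (areal scale) = 10900 / 2.000 ≈ 5450 km².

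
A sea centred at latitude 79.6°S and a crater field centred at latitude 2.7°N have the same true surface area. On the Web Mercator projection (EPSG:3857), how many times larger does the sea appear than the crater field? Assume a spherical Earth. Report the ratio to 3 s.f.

On Mercator, area is exaggerated by sec²φ = 1/cos²φ.
At 79.6°: sec²(79.6°) = 1/0.1805² = 30.69.
At 2.7°: sec²(2.7°) = 1/0.9989² = 1.002.
Ratio = 30.69/1.002 = cos²(2.7°)/cos²(79.6°) ≈ 30.6.

30.6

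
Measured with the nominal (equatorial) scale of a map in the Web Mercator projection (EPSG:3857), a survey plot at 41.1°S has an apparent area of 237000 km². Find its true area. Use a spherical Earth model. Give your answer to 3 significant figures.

Mercator is conformal, so the point scale is isotropic: h = k = sec φ = 1/cos φ.
Areal scale = k² = sec²φ = 1/cos²(41.1°) = 1/0.7536² = 1.761.
True area = apparent / (areal scale) = 237000 / 1.761 ≈ 135000 km².

135000 km²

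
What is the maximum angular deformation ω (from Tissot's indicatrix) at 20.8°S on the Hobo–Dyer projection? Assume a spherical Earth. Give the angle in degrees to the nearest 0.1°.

18.7°

The Hobo–Dyer projection is cylindrical equal-area with φ₀ = 37.5°. A cylindrical equal-area projection with standard parallel φ₀ has meridian scale h = cos φ / cos φ₀ and parallel scale k = cos φ₀ / cos φ (so areas are preserved, h·k = 1).
At 20.8°: h = 1.178, k = 0.8487; principal scales a = 1.178, b = 0.8487.
sin(ω/2) = (a − b)/(a + b) = 0.3297/2.027 = 0.1626, so ω = 2 arcsin(0.1626) ≈ 18.7°.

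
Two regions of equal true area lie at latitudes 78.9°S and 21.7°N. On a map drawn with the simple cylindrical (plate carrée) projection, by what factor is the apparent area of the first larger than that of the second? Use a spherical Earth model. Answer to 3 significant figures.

In the plate carrée (x = Rλ, y = Rφ), meridians are true-scale (h = 1) and parallels are stretched by k = sec φ.
Areal scale at 78.9°: h·k = 1.000 × 5.194 = 5.194.
Areal scale at 21.7°: h·k = 1.000 × 1.076 = 1.076.
Ratio = 5.194/1.076 ≈ 4.83.

4.83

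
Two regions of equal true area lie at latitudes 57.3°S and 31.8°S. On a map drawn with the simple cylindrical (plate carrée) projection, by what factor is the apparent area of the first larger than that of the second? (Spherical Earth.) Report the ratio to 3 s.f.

In the plate carrée (x = Rλ, y = Rφ), meridians are true-scale (h = 1) and parallels are stretched by k = sec φ.
Areal scale at 57.3°: h·k = 1.000 × 1.851 = 1.851.
Areal scale at 31.8°: h·k = 1.000 × 1.177 = 1.177.
Ratio = 1.851/1.177 ≈ 1.57.

1.57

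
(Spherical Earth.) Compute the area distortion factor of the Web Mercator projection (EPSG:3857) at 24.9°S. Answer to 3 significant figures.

For Mercator, h = k = sec φ (a conformal cylindrical projection has a single point scale, 1/cos φ).
Areal scale = k² = sec²φ = 1/cos²(24.9°) = 1/0.9070² = 1.215.

1.22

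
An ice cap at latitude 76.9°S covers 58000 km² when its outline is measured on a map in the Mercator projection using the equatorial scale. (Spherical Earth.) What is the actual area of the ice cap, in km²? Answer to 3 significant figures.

Mercator is conformal, so the point scale is isotropic: h = k = sec φ = 1/cos φ.
Areal scale = k² = sec²φ = 1/cos²(76.9°) = 1/0.2267² = 19.47.
True area = apparent / (areal scale) = 58000 / 19.47 ≈ 2980 km².

2980 km²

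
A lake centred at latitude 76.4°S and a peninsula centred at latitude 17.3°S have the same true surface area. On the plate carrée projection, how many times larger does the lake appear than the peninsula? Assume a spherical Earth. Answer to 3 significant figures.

4.06

In the plate carrée (x = Rλ, y = Rφ), meridians are true-scale (h = 1) and parallels are stretched by k = sec φ.
Areal scale at 76.4°: h·k = 1.000 × 4.253 = 4.253.
Areal scale at 17.3°: h·k = 1.000 × 1.047 = 1.047.
Ratio = 4.253/1.047 ≈ 4.06.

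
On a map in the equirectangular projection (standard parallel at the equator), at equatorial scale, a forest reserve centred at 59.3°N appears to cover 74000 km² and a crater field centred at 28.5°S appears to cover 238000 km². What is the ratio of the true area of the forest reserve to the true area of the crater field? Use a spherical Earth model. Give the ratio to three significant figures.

0.181

On the plate carrée, areal scale = h·k = 1 × sec φ, so true area = apparent × cos φ.
True area of forest reserve: 74000 × cos(59.3°) = 74000 × 0.5105 = 37780 km².
True area of crater field: 238000 × cos(28.5°) = 238000 × 0.8788 = 209200 km².
Ratio = 37780 / 209200 ≈ 0.181.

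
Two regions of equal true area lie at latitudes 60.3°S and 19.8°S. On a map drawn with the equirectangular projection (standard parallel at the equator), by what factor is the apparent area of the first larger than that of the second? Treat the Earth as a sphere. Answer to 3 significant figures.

In the plate carrée (x = Rλ, y = Rφ), meridians are true-scale (h = 1) and parallels are stretched by k = sec φ.
Areal scale at 60.3°: h·k = 1.000 × 2.018 = 2.018.
Areal scale at 19.8°: h·k = 1.000 × 1.063 = 1.063.
Ratio = 2.018/1.063 ≈ 1.90.

1.90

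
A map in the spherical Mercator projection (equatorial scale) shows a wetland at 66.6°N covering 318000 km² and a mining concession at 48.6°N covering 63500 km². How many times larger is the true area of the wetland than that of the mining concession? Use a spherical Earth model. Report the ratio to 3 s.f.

On Mercator the areal scale is sec²φ, so true area = apparent × cos²φ.
True area of wetland: 318000 × cos²(66.6°) = 318000 × 0.1577 = 50160 km².
True area of mining concession: 63500 × cos²(48.6°) = 63500 × 0.4373 = 27770 km².
Ratio = 50160 / 27770 ≈ 1.81.

1.81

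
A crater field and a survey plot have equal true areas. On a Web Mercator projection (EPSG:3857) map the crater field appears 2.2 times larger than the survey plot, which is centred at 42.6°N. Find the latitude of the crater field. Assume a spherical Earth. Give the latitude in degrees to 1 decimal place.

On Mercator, (apparent₁)/(apparent₂) = sec²φ₁ / sec²φ₂ when true areas are equal.
cos²φ₂ / cos²φ₁ = 2.2  ⇒  cos φ₁ = cos 42.6° / √2.2 = 0.7361/1.483 = 0.4963.
φ₁ = arccos(0.4963) ≈ 60.2°.

60.2°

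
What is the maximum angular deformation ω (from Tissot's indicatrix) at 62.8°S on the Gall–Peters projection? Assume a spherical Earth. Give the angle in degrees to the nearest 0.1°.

48.5°

Gall–Peters is a cylindrical equal-area projection with standard parallels at ±45°. For cylindrical equal-area with standard parallel φ₀, h = cos φ / cos φ₀ and k = cos φ₀ / cos φ, so h·k = 1.
At 62.8°: h = 0.6464, k = 1.547; principal scales a = 1.547, b = 0.6464.
sin(ω/2) = (a − b)/(a + b) = 0.9005/2.193 = 0.4106, so ω = 2 arcsin(0.4106) ≈ 48.5°.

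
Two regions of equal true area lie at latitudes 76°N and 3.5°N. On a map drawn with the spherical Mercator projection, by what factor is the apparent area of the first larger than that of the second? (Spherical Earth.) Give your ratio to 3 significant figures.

Mercator areal scale is sec²φ.
At 76°: sec²(76°) = 1/0.2419² = 17.09.
At 3.5°: sec²(3.5°) = 1/0.9981² = 1.004.
Ratio = 17.09/1.004 = cos²(3.5°)/cos²(76°) ≈ 17.0.

17.0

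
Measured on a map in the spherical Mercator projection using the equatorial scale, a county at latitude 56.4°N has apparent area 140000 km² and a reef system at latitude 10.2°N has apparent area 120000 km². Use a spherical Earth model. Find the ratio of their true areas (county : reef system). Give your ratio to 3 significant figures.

Since Mercator area scale is 1/cos²φ, the true area equals the apparent area multiplied by cos²φ.
True area of county: 140000 × cos²(56.4°) = 140000 × 0.3062 = 42870 km².
True area of reef system: 120000 × cos²(10.2°) = 120000 × 0.9686 = 116200 km².
Ratio = 42870 / 116200 ≈ 0.369.

0.369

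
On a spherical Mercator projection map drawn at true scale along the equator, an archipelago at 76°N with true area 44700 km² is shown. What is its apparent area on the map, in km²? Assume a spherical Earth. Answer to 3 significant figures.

Mercator is conformal, so the point scale is isotropic: h = k = sec φ = 1/cos φ.
Areal scale = k² = sec²φ = 1/cos²(76°) = 1/0.2419² = 17.09.
Apparent area = 44700 × 17.09 ≈ 764000 km².

764000 km²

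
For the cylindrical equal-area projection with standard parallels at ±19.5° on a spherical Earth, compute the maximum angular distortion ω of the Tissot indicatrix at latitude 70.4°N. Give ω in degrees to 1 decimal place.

101.6°

For cylindrical equal-area with standard parallel φ₀, h = cos φ / cos φ₀ and k = cos φ₀ / cos φ, so h·k = 1.
At 70.4°: h = 0.3559, k = 2.810; principal scales a = 2.810, b = 0.3559.
sin(ω/2) = (a − b)/(a + b) = 2.454/3.166 = 0.7752, so ω = 2 arcsin(0.7752) ≈ 101.6°.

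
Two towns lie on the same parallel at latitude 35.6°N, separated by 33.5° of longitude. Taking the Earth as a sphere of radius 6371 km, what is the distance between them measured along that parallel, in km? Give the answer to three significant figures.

3030 km

Arc length along a parallel = R cos φ · Δλ (with Δλ in radians).
= 6371 × cos 35.6° × (33.5° × π/180) = 6371 × 0.8131 × 0.5847 ≈ 3030 km.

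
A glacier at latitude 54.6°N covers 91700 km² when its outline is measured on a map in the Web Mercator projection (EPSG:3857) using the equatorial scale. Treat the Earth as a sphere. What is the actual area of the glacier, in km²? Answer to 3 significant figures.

30800 km²

For Mercator, h = k = sec φ (a conformal cylindrical projection has a single point scale, 1/cos φ).
Areal scale = k² = sec²φ = 1/cos²(54.6°) = 1/0.5793² = 2.980.
True area = apparent / (areal scale) = 91700 / 2.980 ≈ 30800 km².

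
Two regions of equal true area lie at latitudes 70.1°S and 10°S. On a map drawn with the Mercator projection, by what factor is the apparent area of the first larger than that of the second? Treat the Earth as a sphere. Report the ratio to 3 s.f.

Mercator is conformal with k = sec φ, so areal scale = k² = sec²φ.
At 70.1°: sec²(70.1°) = 1/0.3404² = 8.631.
At 10°: sec²(10°) = 1/0.9848² = 1.031.
Ratio = 8.631/1.031 = cos²(10°)/cos²(70.1°) ≈ 8.37.

8.37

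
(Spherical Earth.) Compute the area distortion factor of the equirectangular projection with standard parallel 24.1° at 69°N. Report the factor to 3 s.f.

2.55

In the equirectangular projection with standard parallel φ₀ = 24.1° (x = Rλ cos φ₀, y = Rφ), meridians are true-scale (h = 1) and the parallel scale is k = cos φ₀ / cos φ.
Areal scale = h·k = 1 × cos φ₀ / cos φ; at 69°, h = 1.000, k = 2.547, so h·k = 2.547.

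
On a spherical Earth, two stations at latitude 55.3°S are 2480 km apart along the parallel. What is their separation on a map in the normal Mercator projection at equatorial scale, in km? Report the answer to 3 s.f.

The Mercator projection is conformal; its linear scale factor is the same in every direction and equals sec φ = 1/cos φ.
Along the parallel, k = sec 55.3° = 1/0.5693 = 1.757.
Map distance = 2480 × 1.757 ≈ 4360 km.

4360 km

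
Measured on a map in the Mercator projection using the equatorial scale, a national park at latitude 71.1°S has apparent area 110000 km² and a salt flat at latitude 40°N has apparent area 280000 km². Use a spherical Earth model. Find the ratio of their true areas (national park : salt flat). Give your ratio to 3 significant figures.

On Mercator the areal scale is sec²φ, so true area = apparent × cos²φ.
True area of national park: 110000 × cos²(71.1°) = 110000 × 0.1049 = 11540 km².
True area of salt flat: 280000 × cos²(40°) = 280000 × 0.5868 = 164300 km².
Ratio = 11540 / 164300 ≈ 0.0702.

0.0702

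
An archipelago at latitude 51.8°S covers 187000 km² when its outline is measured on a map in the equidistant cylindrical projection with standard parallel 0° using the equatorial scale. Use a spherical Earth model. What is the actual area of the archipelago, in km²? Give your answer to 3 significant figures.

116000 km²

Plate carrée maps x = Rλ, y = Rφ. The meridian scale is h = 1 and the parallel scale is k = 1/cos φ = sec φ.
Areal scale = h·k = 1 × sec φ; at 51.8°, h = 1.000, k = 1.617, so h·k = 1.617.
True area = apparent / (areal scale) = 187000 / 1.617 ≈ 116000 km².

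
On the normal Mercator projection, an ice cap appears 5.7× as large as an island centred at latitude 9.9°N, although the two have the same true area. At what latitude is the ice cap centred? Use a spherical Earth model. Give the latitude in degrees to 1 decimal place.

On Mercator, (apparent₁)/(apparent₂) = sec²φ₁ / sec²φ₂ when true areas are equal.
cos²φ₂ / cos²φ₁ = 5.7  ⇒  cos φ₁ = cos 9.9° / √5.7 = 0.9851/2.387 = 0.4126.
φ₁ = arccos(0.4126) ≈ 65.6°.

65.6°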